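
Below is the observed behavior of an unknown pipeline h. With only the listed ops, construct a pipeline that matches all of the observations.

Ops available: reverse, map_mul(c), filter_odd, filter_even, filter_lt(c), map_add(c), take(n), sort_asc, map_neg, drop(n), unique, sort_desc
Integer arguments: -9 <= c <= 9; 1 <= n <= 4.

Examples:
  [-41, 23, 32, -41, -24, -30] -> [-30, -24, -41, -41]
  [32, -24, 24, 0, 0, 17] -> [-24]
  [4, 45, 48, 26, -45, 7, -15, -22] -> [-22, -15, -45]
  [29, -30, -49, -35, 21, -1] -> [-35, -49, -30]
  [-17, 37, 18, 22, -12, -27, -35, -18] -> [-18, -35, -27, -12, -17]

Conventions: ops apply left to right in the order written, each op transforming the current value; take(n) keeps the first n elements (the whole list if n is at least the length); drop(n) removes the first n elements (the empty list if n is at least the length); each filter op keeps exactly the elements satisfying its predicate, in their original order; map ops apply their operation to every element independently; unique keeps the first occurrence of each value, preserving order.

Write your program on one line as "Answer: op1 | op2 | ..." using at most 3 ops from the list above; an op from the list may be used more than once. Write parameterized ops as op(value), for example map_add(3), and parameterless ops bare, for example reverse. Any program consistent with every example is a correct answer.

filter_lt(-7) | reverse

Check, running the answer program on each example:
  [-41, 23, 32, -41, -24, -30] -> [-41, -41, -24, -30] -> [-30, -24, -41, -41]
  [32, -24, 24, 0, 0, 17] -> [-24] -> [-24]
  [4, 45, 48, 26, -45, 7, -15, -22] -> [-45, -15, -22] -> [-22, -15, -45]
  [29, -30, -49, -35, 21, -1] -> [-30, -49, -35] -> [-35, -49, -30]
  [-17, 37, 18, 22, -12, -27, -35, -18] -> [-17, -12, -27, -35, -18] -> [-18, -35, -27, -12, -17]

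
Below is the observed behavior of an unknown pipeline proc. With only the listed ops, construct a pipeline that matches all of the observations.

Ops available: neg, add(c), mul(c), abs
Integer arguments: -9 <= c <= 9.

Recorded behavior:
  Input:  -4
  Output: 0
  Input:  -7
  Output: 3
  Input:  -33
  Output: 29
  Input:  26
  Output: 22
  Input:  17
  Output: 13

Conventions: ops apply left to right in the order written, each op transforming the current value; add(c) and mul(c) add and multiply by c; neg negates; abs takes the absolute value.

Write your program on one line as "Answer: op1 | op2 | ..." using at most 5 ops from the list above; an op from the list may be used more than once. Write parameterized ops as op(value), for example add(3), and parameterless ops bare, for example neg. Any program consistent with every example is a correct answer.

abs | add(4) | add(-7) | add(-1)

Check, running the answer program on each example:
  -4 -> 4 -> 8 -> 1 -> 0
  -7 -> 7 -> 11 -> 4 -> 3
  -33 -> 33 -> 37 -> 30 -> 29
  26 -> 26 -> 30 -> 23 -> 22
  17 -> 17 -> 21 -> 14 -> 13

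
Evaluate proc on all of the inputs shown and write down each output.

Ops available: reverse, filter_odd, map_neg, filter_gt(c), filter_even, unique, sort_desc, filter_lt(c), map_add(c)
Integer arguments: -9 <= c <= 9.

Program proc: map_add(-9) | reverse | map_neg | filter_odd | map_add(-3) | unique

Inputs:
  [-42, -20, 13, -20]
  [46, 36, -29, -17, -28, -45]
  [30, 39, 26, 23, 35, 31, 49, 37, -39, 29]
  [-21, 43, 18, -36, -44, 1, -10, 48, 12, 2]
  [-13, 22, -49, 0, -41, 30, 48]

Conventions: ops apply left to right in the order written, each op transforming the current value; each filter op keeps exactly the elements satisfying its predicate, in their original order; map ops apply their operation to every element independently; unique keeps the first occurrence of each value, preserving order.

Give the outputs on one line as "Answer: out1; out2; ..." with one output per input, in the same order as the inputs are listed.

[26, 48]; [34, -30, -40]; [-20, -24]; [4, -6, -42, 16, 50, 42, -12]; [-42, -24, 6, -16]

Execution, op by op:
  [-42, -20, 13, -20] -> [-51, -29, 4, -29] -> [-29, 4, -29, -51] -> [29, -4, 29, 51] -> [29, 29, 51] -> [26, 26, 48] -> [26, 48]
  [46, 36, -29, -17, -28, -45] -> [37, 27, -38, -26, -37, -54] -> [-54, -37, -26, -38, 27, 37] -> [54, 37, 26, 38, -27, -37] -> [37, -27, -37] -> [34, -30, -40] -> [34, -30, -40]
  [30, 39, 26, 23, 35, 31, 49, 37, -39, 29] -> [21, 30, 17, 14, 26, 22, 40, 28, -48, 20] -> [20, -48, 28, 40, 22, 26, 14, 17, 30, 21] -> [-20, 48, -28, -40, -22, -26, -14, -17, -30, -21] -> [-17, -21] -> [-20, -24] -> [-20, -24]
  [-21, 43, 18, -36, -44, 1, -10, 48, 12, 2] -> [-30, 34, 9, -45, -53, -8, -19, 39, 3, -7] -> [-7, 3, 39, -19, -8, -53, -45, 9, 34, -30] -> [7, -3, -39, 19, 8, 53, 45, -9, -34, 30] -> [7, -3, -39, 19, 53, 45, -9] -> [4, -6, -42, 16, 50, 42, -12] -> [4, -6, -42, 16, 50, 42, -12]
  [-13, 22, -49, 0, -41, 30, 48] -> [-22, 13, -58, -9, -50, 21, 39] -> [39, 21, -50, -9, -58, 13, -22] -> [-39, -21, 50, 9, 58, -13, 22] -> [-39, -21, 9, -13] -> [-42, -24, 6, -16] -> [-42, -24, 6, -16]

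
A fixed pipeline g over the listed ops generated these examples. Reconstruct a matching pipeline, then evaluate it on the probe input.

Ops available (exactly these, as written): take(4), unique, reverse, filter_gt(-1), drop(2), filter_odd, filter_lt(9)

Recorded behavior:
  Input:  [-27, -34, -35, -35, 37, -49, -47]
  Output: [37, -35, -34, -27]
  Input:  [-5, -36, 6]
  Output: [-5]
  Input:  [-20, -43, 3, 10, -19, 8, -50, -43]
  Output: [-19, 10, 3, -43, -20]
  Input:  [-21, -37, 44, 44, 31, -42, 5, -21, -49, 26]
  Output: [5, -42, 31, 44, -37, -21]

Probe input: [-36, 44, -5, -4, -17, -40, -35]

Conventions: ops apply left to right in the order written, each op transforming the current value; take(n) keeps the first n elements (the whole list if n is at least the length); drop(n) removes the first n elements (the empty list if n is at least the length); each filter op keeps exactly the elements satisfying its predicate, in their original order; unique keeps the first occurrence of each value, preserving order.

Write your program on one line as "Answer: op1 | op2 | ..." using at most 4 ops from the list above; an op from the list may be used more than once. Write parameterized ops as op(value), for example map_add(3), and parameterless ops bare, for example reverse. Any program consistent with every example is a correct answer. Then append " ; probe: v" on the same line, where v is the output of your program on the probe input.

unique | reverse | drop(2) ; probe: [-17, -4, -5, 44, -36]

Check, running the answer program on each example:
  [-27, -34, -35, -35, 37, -49, -47] -> [-27, -34, -35, 37, -49, -47] -> [-47, -49, 37, -35, -34, -27] -> [37, -35, -34, -27]
  [-5, -36, 6] -> [-5, -36, 6] -> [6, -36, -5] -> [-5]
  [-20, -43, 3, 10, -19, 8, -50, -43] -> [-20, -43, 3, 10, -19, 8, -50] -> [-50, 8, -19, 10, 3, -43, -20] -> [-19, 10, 3, -43, -20]
  [-21, -37, 44, 44, 31, -42, 5, -21, -49, 26] -> [-21, -37, 44, 31, -42, 5, -49, 26] -> [26, -49, 5, -42, 31, 44, -37, -21] -> [5, -42, 31, 44, -37, -21]
  probe: [-36, 44, -5, -4, -17, -40, -35] -> [-36, 44, -5, -4, -17, -40, -35] -> [-35, -40, -17, -4, -5, 44, -36] -> [-17, -4, -5, 44, -36]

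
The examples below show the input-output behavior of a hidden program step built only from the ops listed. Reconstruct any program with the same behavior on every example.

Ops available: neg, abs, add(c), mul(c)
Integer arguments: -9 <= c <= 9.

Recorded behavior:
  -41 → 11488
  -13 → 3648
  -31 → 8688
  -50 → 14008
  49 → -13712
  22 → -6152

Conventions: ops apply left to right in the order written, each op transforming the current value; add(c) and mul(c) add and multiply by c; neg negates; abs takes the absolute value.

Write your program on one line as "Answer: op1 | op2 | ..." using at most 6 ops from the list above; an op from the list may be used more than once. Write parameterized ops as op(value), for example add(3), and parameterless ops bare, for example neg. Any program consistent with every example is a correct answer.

neg | mul(7) | mul(8) | mul(5) | add(9) | add(-1)

Check, running the answer program on each example:
  -41 -> 41 -> 287 -> 2296 -> 11480 -> 11489 -> 11488
  -13 -> 13 -> 91 -> 728 -> 3640 -> 3649 -> 3648
  -31 -> 31 -> 217 -> 1736 -> 8680 -> 8689 -> 8688
  -50 -> 50 -> 350 -> 2800 -> 14000 -> 14009 -> 14008
  49 -> -49 -> -343 -> -2744 -> -13720 -> -13711 -> -13712
  22 -> -22 -> -154 -> -1232 -> -6160 -> -6151 -> -6152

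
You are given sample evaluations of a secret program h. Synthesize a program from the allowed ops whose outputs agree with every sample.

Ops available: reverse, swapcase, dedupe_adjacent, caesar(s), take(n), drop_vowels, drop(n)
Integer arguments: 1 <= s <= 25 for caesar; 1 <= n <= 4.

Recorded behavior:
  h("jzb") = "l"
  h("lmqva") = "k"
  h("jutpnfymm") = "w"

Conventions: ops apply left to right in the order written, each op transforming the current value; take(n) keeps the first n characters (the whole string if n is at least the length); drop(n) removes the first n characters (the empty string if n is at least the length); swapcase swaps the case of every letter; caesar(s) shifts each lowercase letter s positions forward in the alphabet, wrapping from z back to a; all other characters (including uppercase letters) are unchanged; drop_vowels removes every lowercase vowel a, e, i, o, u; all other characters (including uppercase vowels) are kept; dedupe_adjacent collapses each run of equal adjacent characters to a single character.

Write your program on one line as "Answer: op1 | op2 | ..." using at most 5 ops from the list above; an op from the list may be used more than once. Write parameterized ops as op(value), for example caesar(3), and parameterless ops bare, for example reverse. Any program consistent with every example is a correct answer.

caesar(10) | reverse | take(3) | take(1)

Check, running the answer program on each example:
  "jzb" -> "tjl" -> "ljt" -> "ljt" -> "l"
  "lmqva" -> "vwafk" -> "kfawv" -> "kfa" -> "k"
  "jutpnfymm" -> "tedzxpiww" -> "wwipxzdet" -> "wwi" -> "w"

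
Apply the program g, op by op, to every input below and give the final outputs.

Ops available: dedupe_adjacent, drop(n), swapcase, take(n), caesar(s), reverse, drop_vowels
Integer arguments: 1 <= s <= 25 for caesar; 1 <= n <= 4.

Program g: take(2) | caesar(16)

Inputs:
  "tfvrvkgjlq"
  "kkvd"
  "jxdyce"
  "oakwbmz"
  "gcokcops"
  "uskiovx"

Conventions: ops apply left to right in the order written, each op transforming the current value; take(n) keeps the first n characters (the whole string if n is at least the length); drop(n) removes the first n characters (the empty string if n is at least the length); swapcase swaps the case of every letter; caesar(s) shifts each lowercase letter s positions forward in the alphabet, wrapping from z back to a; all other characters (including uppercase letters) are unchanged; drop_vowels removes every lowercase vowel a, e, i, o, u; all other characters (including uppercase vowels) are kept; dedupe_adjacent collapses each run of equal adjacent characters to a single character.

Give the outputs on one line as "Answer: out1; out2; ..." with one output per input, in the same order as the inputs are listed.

Execution, op by op:
  "tfvrvkgjlq" -> "tf" -> "jv"
  "kkvd" -> "kk" -> "aa"
  "jxdyce" -> "jx" -> "zn"
  "oakwbmz" -> "oa" -> "eq"
  "gcokcops" -> "gc" -> "ws"
  "uskiovx" -> "us" -> "ki"

"jv"; "aa"; "zn"; "eq"; "ws"; "ki"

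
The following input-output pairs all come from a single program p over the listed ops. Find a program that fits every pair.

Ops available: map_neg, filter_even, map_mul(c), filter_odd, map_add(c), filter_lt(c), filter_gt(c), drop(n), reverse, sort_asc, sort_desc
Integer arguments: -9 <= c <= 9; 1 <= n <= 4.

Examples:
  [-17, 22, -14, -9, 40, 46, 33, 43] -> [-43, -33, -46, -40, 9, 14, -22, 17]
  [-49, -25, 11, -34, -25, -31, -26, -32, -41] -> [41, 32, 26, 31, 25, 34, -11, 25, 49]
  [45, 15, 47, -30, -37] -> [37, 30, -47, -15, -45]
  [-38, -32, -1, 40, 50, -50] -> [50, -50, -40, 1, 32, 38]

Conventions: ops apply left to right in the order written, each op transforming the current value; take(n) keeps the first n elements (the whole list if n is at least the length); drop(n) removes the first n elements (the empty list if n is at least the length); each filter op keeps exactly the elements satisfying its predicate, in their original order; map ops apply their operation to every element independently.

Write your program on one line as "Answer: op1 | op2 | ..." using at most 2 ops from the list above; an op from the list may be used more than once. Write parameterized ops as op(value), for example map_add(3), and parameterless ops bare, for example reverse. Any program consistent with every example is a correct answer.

map_neg | reverse

Check, running the answer program on each example:
  [-17, 22, -14, -9, 40, 46, 33, 43] -> [17, -22, 14, 9, -40, -46, -33, -43] -> [-43, -33, -46, -40, 9, 14, -22, 17]
  [-49, -25, 11, -34, -25, -31, -26, -32, -41] -> [49, 25, -11, 34, 25, 31, 26, 32, 41] -> [41, 32, 26, 31, 25, 34, -11, 25, 49]
  [45, 15, 47, -30, -37] -> [-45, -15, -47, 30, 37] -> [37, 30, -47, -15, -45]
  [-38, -32, -1, 40, 50, -50] -> [38, 32, 1, -40, -50, 50] -> [50, -50, -40, 1, 32, 38]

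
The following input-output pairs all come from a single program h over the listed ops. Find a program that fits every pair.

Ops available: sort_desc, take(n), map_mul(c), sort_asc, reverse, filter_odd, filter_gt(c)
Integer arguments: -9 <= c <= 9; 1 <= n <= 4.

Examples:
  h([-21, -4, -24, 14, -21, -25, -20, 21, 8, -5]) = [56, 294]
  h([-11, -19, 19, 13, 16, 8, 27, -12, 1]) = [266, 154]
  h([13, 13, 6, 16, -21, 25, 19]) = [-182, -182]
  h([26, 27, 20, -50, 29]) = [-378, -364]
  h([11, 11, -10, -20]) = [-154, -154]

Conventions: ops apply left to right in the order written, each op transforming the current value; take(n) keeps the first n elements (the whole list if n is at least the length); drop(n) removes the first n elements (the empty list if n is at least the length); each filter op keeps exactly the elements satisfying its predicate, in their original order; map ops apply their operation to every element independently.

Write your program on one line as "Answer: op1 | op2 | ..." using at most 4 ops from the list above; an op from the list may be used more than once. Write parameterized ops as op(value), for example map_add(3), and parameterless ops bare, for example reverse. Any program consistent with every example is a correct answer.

map_mul(2) | map_mul(-7) | take(2) | reverse

Check, running the answer program on each example:
  [-21, -4, -24, 14, -21, -25, -20, 21, 8, -5] -> [-42, -8, -48, 28, -42, -50, -40, 42, 16, -10] -> [294, 56, 336, -196, 294, 350, 280, -294, -112, 70] -> [294, 56] -> [56, 294]
  [-11, -19, 19, 13, 16, 8, 27, -12, 1] -> [-22, -38, 38, 26, 32, 16, 54, -24, 2] -> [154, 266, -266, -182, -224, -112, -378, 168, -14] -> [154, 266] -> [266, 154]
  [13, 13, 6, 16, -21, 25, 19] -> [26, 26, 12, 32, -42, 50, 38] -> [-182, -182, -84, -224, 294, -350, -266] -> [-182, -182] -> [-182, -182]
  [26, 27, 20, -50, 29] -> [52, 54, 40, -100, 58] -> [-364, -378, -280, 700, -406] -> [-364, -378] -> [-378, -364]
  [11, 11, -10, -20] -> [22, 22, -20, -40] -> [-154, -154, 140, 280] -> [-154, -154] -> [-154, -154]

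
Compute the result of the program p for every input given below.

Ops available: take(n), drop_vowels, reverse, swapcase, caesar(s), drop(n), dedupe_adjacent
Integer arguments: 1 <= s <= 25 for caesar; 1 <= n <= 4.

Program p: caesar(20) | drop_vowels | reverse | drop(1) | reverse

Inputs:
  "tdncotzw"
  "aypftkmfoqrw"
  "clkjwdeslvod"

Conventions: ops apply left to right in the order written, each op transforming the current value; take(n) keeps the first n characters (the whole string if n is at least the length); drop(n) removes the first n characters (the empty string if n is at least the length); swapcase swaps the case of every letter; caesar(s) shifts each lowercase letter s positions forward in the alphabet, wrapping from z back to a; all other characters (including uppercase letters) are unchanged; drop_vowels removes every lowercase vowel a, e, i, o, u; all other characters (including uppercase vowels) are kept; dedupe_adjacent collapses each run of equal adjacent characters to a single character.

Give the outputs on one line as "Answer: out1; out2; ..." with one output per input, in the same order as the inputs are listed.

Execution, op by op:
  "tdncotzw" -> "nxhwintq" -> "nxhwntq" -> "qtnwhxn" -> "tnwhxn" -> "nxhwnt"
  "aypftkmfoqrw" -> "usjznegziklq" -> "sjzngzklq" -> "qlkzgnzjs" -> "lkzgnzjs" -> "sjzngzkl"
  "clkjwdeslvod" -> "wfedqxymfpix" -> "wfdqxymfpx" -> "xpfmyxqdfw" -> "pfmyxqdfw" -> "wfdqxymfp"

"nxhwnt"; "sjzngzkl"; "wfdqxymfp"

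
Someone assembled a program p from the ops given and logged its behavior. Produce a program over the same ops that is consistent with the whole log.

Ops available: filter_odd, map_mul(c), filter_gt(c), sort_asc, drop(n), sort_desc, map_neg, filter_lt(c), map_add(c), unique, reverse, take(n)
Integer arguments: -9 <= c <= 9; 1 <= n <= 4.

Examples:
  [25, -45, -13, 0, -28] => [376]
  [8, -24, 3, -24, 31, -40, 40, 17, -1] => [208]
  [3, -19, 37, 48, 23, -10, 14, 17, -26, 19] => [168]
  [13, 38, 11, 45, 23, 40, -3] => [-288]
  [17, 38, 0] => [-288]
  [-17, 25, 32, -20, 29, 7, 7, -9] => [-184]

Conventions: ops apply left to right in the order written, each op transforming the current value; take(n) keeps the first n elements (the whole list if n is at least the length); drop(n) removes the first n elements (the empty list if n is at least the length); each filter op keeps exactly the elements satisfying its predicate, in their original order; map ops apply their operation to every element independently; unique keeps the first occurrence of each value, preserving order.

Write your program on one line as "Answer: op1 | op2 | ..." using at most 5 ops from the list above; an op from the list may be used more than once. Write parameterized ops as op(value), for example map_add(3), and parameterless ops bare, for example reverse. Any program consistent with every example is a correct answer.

map_add(-2) | map_mul(-8) | drop(1) | take(4) | take(1)

Check, running the answer program on each example:
  [25, -45, -13, 0, -28] -> [23, -47, -15, -2, -30] -> [-184, 376, 120, 16, 240] -> [376, 120, 16, 240] -> [376, 120, 16, 240] -> [376]
  [8, -24, 3, -24, 31, -40, 40, 17, -1] -> [6, -26, 1, -26, 29, -42, 38, 15, -3] -> [-48, 208, -8, 208, -232, 336, -304, -120, 24] -> [208, -8, 208, -232, 336, -304, -120, 24] -> [208, -8, 208, -232] -> [208]
  [3, -19, 37, 48, 23, -10, 14, 17, -26, 19] -> [1, -21, 35, 46, 21, -12, 12, 15, -28, 17] -> [-8, 168, -280, -368, -168, 96, -96, -120, 224, -136] -> [168, -280, -368, -168, 96, -96, -120, 224, -136] -> [168, -280, -368, -168] -> [168]
  [13, 38, 11, 45, 23, 40, -3] -> [11, 36, 9, 43, 21, 38, -5] -> [-88, -288, -72, -344, -168, -304, 40] -> [-288, -72, -344, -168, -304, 40] -> [-288, -72, -344, -168] -> [-288]
  [17, 38, 0] -> [15, 36, -2] -> [-120, -288, 16] -> [-288, 16] -> [-288, 16] -> [-288]
  [-17, 25, 32, -20, 29, 7, 7, -9] -> [-19, 23, 30, -22, 27, 5, 5, -11] -> [152, -184, -240, 176, -216, -40, -40, 88] -> [-184, -240, 176, -216, -40, -40, 88] -> [-184, -240, 176, -216] -> [-184]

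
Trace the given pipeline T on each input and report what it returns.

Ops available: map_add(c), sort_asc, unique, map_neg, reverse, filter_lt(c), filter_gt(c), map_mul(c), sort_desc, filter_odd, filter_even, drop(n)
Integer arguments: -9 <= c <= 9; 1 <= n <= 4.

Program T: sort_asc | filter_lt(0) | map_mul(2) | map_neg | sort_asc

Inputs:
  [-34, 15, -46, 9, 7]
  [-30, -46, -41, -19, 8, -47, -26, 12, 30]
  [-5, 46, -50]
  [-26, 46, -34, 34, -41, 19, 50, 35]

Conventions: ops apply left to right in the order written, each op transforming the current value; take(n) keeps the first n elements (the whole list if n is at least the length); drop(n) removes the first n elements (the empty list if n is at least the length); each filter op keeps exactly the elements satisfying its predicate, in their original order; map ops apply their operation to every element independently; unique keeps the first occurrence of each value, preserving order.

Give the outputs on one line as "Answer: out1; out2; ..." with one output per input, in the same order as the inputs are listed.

Execution, op by op:
  [-34, 15, -46, 9, 7] -> [-46, -34, 7, 9, 15] -> [-46, -34] -> [-92, -68] -> [92, 68] -> [68, 92]
  [-30, -46, -41, -19, 8, -47, -26, 12, 30] -> [-47, -46, -41, -30, -26, -19, 8, 12, 30] -> [-47, -46, -41, -30, -26, -19] -> [-94, -92, -82, -60, -52, -38] -> [94, 92, 82, 60, 52, 38] -> [38, 52, 60, 82, 92, 94]
  [-5, 46, -50] -> [-50, -5, 46] -> [-50, -5] -> [-100, -10] -> [100, 10] -> [10, 100]
  [-26, 46, -34, 34, -41, 19, 50, 35] -> [-41, -34, -26, 19, 34, 35, 46, 50] -> [-41, -34, -26] -> [-82, -68, -52] -> [82, 68, 52] -> [52, 68, 82]

[68, 92]; [38, 52, 60, 82, 92, 94]; [10, 100]; [52, 68, 82]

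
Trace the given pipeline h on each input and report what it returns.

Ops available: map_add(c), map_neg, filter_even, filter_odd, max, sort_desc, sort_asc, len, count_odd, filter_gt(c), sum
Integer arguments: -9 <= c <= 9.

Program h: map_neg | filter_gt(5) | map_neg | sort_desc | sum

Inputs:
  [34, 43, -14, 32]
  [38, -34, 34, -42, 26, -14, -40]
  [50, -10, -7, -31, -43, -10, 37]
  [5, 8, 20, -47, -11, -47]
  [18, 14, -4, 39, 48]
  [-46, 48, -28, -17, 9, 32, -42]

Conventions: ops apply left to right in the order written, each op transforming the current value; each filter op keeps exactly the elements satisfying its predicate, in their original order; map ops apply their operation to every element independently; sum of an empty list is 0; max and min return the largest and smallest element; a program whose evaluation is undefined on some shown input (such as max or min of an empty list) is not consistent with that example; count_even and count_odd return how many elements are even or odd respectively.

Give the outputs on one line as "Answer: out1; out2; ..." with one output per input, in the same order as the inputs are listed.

-14; -130; -101; -105; 0; -133

Execution, op by op:
  [34, 43, -14, 32] -> [-34, -43, 14, -32] -> [14] -> [-14] -> [-14] -> -14
  [38, -34, 34, -42, 26, -14, -40] -> [-38, 34, -34, 42, -26, 14, 40] -> [34, 42, 14, 40] -> [-34, -42, -14, -40] -> [-14, -34, -40, -42] -> -130
  [50, -10, -7, -31, -43, -10, 37] -> [-50, 10, 7, 31, 43, 10, -37] -> [10, 7, 31, 43, 10] -> [-10, -7, -31, -43, -10] -> [-7, -10, -10, -31, -43] -> -101
  [5, 8, 20, -47, -11, -47] -> [-5, -8, -20, 47, 11, 47] -> [47, 11, 47] -> [-47, -11, -47] -> [-11, -47, -47] -> -105
  [18, 14, -4, 39, 48] -> [-18, -14, 4, -39, -48] -> [] -> [] -> [] -> 0
  [-46, 48, -28, -17, 9, 32, -42] -> [46, -48, 28, 17, -9, -32, 42] -> [46, 28, 17, 42] -> [-46, -28, -17, -42] -> [-17, -28, -42, -46] -> -133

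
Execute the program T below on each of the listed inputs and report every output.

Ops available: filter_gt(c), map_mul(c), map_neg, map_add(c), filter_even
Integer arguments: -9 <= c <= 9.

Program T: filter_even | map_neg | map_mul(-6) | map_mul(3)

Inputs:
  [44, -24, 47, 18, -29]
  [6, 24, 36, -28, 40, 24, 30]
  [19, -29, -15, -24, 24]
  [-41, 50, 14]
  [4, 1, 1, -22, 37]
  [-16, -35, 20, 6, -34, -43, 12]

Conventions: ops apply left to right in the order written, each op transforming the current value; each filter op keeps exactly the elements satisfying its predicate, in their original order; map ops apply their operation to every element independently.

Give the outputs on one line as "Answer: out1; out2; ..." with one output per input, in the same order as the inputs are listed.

Execution, op by op:
  [44, -24, 47, 18, -29] -> [44, -24, 18] -> [-44, 24, -18] -> [264, -144, 108] -> [792, -432, 324]
  [6, 24, 36, -28, 40, 24, 30] -> [6, 24, 36, -28, 40, 24, 30] -> [-6, -24, -36, 28, -40, -24, -30] -> [36, 144, 216, -168, 240, 144, 180] -> [108, 432, 648, -504, 720, 432, 540]
  [19, -29, -15, -24, 24] -> [-24, 24] -> [24, -24] -> [-144, 144] -> [-432, 432]
  [-41, 50, 14] -> [50, 14] -> [-50, -14] -> [300, 84] -> [900, 252]
  [4, 1, 1, -22, 37] -> [4, -22] -> [-4, 22] -> [24, -132] -> [72, -396]
  [-16, -35, 20, 6, -34, -43, 12] -> [-16, 20, 6, -34, 12] -> [16, -20, -6, 34, -12] -> [-96, 120, 36, -204, 72] -> [-288, 360, 108, -612, 216]

[792, -432, 324]; [108, 432, 648, -504, 720, 432, 540]; [-432, 432]; [900, 252]; [72, -396]; [-288, 360, 108, -612, 216]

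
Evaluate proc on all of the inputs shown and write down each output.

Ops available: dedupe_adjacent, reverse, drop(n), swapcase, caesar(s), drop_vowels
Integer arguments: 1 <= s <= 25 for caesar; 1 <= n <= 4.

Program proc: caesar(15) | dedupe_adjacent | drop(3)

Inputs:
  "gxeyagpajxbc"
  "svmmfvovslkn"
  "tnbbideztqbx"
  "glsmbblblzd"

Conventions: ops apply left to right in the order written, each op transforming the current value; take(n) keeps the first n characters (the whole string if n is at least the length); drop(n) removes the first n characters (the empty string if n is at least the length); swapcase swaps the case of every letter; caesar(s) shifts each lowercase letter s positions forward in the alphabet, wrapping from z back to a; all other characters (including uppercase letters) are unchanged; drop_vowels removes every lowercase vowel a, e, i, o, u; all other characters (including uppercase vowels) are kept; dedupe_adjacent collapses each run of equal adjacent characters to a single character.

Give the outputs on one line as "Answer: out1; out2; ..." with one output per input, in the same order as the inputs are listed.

"npvepymqr"; "ukdkhazc"; "xstoifqm"; "bqaqaos"

Execution, op by op:
  "gxeyagpajxbc" -> "vmtnpvepymqr" -> "vmtnpvepymqr" -> "npvepymqr"
  "svmmfvovslkn" -> "hkbbukdkhazc" -> "hkbukdkhazc" -> "ukdkhazc"
  "tnbbideztqbx" -> "icqqxstoifqm" -> "icqxstoifqm" -> "xstoifqm"
  "glsmbblblzd" -> "vahbqqaqaos" -> "vahbqaqaos" -> "bqaqaos"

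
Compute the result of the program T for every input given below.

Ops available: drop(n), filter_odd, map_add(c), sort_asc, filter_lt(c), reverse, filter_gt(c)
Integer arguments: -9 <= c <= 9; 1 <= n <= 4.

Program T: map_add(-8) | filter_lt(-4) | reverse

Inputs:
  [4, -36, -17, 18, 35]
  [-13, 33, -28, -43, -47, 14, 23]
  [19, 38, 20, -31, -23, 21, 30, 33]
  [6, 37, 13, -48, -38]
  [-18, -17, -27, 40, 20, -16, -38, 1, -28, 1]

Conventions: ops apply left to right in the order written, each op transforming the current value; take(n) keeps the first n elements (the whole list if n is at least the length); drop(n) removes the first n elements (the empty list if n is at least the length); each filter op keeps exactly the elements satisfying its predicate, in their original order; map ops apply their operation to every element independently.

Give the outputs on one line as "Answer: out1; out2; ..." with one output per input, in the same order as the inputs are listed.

Execution, op by op:
  [4, -36, -17, 18, 35] -> [-4, -44, -25, 10, 27] -> [-44, -25] -> [-25, -44]
  [-13, 33, -28, -43, -47, 14, 23] -> [-21, 25, -36, -51, -55, 6, 15] -> [-21, -36, -51, -55] -> [-55, -51, -36, -21]
  [19, 38, 20, -31, -23, 21, 30, 33] -> [11, 30, 12, -39, -31, 13, 22, 25] -> [-39, -31] -> [-31, -39]
  [6, 37, 13, -48, -38] -> [-2, 29, 5, -56, -46] -> [-56, -46] -> [-46, -56]
  [-18, -17, -27, 40, 20, -16, -38, 1, -28, 1] -> [-26, -25, -35, 32, 12, -24, -46, -7, -36, -7] -> [-26, -25, -35, -24, -46, -7, -36, -7] -> [-7, -36, -7, -46, -24, -35, -25, -26]

[-25, -44]; [-55, -51, -36, -21]; [-31, -39]; [-46, -56]; [-7, -36, -7, -46, -24, -35, -25, -26]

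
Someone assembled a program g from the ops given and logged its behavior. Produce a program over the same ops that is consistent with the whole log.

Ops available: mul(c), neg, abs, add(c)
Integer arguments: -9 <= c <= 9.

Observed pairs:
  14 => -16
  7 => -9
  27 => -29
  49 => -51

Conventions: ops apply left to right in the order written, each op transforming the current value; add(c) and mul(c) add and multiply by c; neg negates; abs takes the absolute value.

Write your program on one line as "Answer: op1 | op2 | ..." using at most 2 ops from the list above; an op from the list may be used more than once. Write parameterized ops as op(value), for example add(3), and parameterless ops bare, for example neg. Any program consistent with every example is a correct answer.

add(2) | neg

Check, running the answer program on each example:
  14 -> 16 -> -16
  7 -> 9 -> -9
  27 -> 29 -> -29
  49 -> 51 -> -51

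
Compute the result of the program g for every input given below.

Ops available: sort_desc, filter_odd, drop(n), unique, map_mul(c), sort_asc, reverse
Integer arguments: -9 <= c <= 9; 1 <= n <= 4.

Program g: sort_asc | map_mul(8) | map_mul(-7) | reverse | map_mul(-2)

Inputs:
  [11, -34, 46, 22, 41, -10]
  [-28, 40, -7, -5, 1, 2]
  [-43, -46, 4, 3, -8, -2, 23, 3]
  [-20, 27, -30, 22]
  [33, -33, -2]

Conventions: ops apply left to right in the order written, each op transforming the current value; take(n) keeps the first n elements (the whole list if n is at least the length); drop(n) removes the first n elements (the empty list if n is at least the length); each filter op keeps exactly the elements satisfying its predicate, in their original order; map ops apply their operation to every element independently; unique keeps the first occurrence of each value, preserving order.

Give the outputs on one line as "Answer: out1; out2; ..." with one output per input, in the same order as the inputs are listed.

[5152, 4592, 2464, 1232, -1120, -3808]; [4480, 224, 112, -560, -784, -3136]; [2576, 448, 336, 336, -224, -896, -4816, -5152]; [3024, 2464, -2240, -3360]; [3696, -224, -3696]

Execution, op by op:
  [11, -34, 46, 22, 41, -10] -> [-34, -10, 11, 22, 41, 46] -> [-272, -80, 88, 176, 328, 368] -> [1904, 560, -616, -1232, -2296, -2576] -> [-2576, -2296, -1232, -616, 560, 1904] -> [5152, 4592, 2464, 1232, -1120, -3808]
  [-28, 40, -7, -5, 1, 2] -> [-28, -7, -5, 1, 2, 40] -> [-224, -56, -40, 8, 16, 320] -> [1568, 392, 280, -56, -112, -2240] -> [-2240, -112, -56, 280, 392, 1568] -> [4480, 224, 112, -560, -784, -3136]
  [-43, -46, 4, 3, -8, -2, 23, 3] -> [-46, -43, -8, -2, 3, 3, 4, 23] -> [-368, -344, -64, -16, 24, 24, 32, 184] -> [2576, 2408, 448, 112, -168, -168, -224, -1288] -> [-1288, -224, -168, -168, 112, 448, 2408, 2576] -> [2576, 448, 336, 336, -224, -896, -4816, -5152]
  [-20, 27, -30, 22] -> [-30, -20, 22, 27] -> [-240, -160, 176, 216] -> [1680, 1120, -1232, -1512] -> [-1512, -1232, 1120, 1680] -> [3024, 2464, -2240, -3360]
  [33, -33, -2] -> [-33, -2, 33] -> [-264, -16, 264] -> [1848, 112, -1848] -> [-1848, 112, 1848] -> [3696, -224, -3696]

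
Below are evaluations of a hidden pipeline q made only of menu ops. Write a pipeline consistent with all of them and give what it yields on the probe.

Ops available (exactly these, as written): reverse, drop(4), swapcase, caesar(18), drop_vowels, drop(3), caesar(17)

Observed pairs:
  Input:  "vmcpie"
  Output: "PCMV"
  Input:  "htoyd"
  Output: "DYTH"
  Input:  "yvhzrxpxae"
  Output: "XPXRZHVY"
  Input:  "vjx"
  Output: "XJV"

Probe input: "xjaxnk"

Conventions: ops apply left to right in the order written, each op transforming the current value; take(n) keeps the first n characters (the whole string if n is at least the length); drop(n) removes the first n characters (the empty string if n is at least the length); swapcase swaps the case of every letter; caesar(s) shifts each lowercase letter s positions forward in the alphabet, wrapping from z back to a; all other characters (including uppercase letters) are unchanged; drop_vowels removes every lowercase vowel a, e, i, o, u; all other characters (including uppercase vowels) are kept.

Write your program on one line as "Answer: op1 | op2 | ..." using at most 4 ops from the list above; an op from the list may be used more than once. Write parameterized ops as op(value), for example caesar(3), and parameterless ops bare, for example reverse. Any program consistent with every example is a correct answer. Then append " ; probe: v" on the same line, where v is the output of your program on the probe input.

drop_vowels | swapcase | reverse ; probe: "KNXJX"

Check, running the answer program on each example:
  "vmcpie" -> "vmcp" -> "VMCP" -> "PCMV"
  "htoyd" -> "htyd" -> "HTYD" -> "DYTH"
  "yvhzrxpxae" -> "yvhzrxpx" -> "YVHZRXPX" -> "XPXRZHVY"
  "vjx" -> "vjx" -> "VJX" -> "XJV"
  probe: "xjaxnk" -> "xjxnk" -> "XJXNK" -> "KNXJX"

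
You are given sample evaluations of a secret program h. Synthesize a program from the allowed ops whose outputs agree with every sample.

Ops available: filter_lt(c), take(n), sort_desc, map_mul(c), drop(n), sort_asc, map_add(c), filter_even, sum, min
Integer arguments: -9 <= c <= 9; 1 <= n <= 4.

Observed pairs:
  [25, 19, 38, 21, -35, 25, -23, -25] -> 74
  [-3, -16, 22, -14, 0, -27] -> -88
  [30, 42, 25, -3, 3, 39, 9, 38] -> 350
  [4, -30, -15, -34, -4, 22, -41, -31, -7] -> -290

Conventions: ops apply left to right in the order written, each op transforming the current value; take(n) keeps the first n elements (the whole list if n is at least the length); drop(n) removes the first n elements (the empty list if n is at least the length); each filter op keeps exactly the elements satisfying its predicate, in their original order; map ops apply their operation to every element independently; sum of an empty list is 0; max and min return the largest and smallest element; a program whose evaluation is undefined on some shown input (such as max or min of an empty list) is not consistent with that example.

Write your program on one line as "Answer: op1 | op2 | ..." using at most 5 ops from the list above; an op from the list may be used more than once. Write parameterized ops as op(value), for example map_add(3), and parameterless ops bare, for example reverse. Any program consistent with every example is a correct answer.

sort_desc | map_add(2) | map_add(-3) | map_mul(2) | sum

Check, running the answer program on each example:
  [25, 19, 38, 21, -35, 25, -23, -25] -> [38, 25, 25, 21, 19, -23, -25, -35] -> [40, 27, 27, 23, 21, -21, -23, -33] -> [37, 24, 24, 20, 18, -24, -26, -36] -> [74, 48, 48, 40, 36, -48, -52, -72] -> 74
  [-3, -16, 22, -14, 0, -27] -> [22, 0, -3, -14, -16, -27] -> [24, 2, -1, -12, -14, -25] -> [21, -1, -4, -15, -17, -28] -> [42, -2, -8, -30, -34, -56] -> -88
  [30, 42, 25, -3, 3, 39, 9, 38] -> [42, 39, 38, 30, 25, 9, 3, -3] -> [44, 41, 40, 32, 27, 11, 5, -1] -> [41, 38, 37, 29, 24, 8, 2, -4] -> [82, 76, 74, 58, 48, 16, 4, -8] -> 350
  [4, -30, -15, -34, -4, 22, -41, -31, -7] -> [22, 4, -4, -7, -15, -30, -31, -34, -41] -> [24, 6, -2, -5, -13, -28, -29, -32, -39] -> [21, 3, -5, -8, -16, -31, -32, -35, -42] -> [42, 6, -10, -16, -32, -62, -64, -70, -84] -> -290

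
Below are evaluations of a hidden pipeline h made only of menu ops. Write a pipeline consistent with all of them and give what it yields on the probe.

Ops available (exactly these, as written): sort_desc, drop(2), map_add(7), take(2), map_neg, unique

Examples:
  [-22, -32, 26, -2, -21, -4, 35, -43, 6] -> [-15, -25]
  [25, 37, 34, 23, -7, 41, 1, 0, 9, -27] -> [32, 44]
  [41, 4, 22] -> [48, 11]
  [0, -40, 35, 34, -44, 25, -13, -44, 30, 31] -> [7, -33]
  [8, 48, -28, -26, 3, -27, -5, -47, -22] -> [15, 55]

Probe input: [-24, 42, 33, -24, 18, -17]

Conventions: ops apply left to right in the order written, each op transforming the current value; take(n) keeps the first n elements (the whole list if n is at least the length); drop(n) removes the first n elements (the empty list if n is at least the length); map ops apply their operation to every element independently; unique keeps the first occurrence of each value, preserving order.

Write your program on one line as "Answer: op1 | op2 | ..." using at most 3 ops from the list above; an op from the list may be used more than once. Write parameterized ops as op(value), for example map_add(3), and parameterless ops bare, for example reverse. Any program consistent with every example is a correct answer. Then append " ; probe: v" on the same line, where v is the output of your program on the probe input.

map_add(7) | take(2) ; probe: [-17, 49]

Check, running the answer program on each example:
  [-22, -32, 26, -2, -21, -4, 35, -43, 6] -> [-15, -25, 33, 5, -14, 3, 42, -36, 13] -> [-15, -25]
  [25, 37, 34, 23, -7, 41, 1, 0, 9, -27] -> [32, 44, 41, 30, 0, 48, 8, 7, 16, -20] -> [32, 44]
  [41, 4, 22] -> [48, 11, 29] -> [48, 11]
  [0, -40, 35, 34, -44, 25, -13, -44, 30, 31] -> [7, -33, 42, 41, -37, 32, -6, -37, 37, 38] -> [7, -33]
  [8, 48, -28, -26, 3, -27, -5, -47, -22] -> [15, 55, -21, -19, 10, -20, 2, -40, -15] -> [15, 55]
  probe: [-24, 42, 33, -24, 18, -17] -> [-17, 49, 40, -17, 25, -10] -> [-17, 49]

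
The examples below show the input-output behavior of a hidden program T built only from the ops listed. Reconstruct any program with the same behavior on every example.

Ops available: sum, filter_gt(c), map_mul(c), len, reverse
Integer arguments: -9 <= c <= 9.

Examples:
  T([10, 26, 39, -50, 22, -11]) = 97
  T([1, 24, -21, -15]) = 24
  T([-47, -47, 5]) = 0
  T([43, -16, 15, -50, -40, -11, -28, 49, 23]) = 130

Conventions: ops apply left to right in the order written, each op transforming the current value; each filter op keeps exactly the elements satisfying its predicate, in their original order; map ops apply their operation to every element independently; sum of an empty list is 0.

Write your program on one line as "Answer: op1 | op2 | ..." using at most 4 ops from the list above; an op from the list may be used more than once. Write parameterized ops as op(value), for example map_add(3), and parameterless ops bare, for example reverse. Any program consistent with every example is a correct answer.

reverse | filter_gt(7) | sum

Check, running the answer program on each example:
  [10, 26, 39, -50, 22, -11] -> [-11, 22, -50, 39, 26, 10] -> [22, 39, 26, 10] -> 97
  [1, 24, -21, -15] -> [-15, -21, 24, 1] -> [24] -> 24
  [-47, -47, 5] -> [5, -47, -47] -> [] -> 0
  [43, -16, 15, -50, -40, -11, -28, 49, 23] -> [23, 49, -28, -11, -40, -50, 15, -16, 43] -> [23, 49, 15, 43] -> 130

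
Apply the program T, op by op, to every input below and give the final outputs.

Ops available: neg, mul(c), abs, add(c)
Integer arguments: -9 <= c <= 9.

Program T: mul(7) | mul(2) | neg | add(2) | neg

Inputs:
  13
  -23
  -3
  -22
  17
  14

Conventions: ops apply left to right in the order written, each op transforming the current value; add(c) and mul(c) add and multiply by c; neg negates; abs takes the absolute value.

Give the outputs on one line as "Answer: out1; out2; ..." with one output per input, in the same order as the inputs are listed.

180; -324; -44; -310; 236; 194

Execution, op by op:
  13 -> 91 -> 182 -> -182 -> -180 -> 180
  -23 -> -161 -> -322 -> 322 -> 324 -> -324
  -3 -> -21 -> -42 -> 42 -> 44 -> -44
  -22 -> -154 -> -308 -> 308 -> 310 -> -310
  17 -> 119 -> 238 -> -238 -> -236 -> 236
  14 -> 98 -> 196 -> -196 -> -194 -> 194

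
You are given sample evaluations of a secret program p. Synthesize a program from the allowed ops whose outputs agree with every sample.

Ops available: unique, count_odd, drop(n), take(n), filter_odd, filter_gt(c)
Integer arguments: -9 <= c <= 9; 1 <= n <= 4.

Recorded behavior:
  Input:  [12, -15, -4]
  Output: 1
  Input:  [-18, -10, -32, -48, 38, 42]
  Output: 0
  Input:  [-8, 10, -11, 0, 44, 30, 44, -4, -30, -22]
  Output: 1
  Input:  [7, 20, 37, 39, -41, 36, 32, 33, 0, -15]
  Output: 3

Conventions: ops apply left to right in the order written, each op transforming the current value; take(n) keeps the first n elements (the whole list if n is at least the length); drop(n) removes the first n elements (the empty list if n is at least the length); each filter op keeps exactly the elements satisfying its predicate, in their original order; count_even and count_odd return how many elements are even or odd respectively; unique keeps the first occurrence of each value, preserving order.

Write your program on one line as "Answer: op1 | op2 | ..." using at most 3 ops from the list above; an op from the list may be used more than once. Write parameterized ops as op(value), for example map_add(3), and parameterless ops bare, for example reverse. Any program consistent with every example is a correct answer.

take(4) | count_odd

Check, running the answer program on each example:
  [12, -15, -4] -> [12, -15, -4] -> 1
  [-18, -10, -32, -48, 38, 42] -> [-18, -10, -32, -48] -> 0
  [-8, 10, -11, 0, 44, 30, 44, -4, -30, -22] -> [-8, 10, -11, 0] -> 1
  [7, 20, 37, 39, -41, 36, 32, 33, 0, -15] -> [7, 20, 37, 39] -> 3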